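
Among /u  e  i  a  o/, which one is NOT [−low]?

a

/i, e, o, u/ are all [−low]; /a/ (low unrounded vowel) is [+low].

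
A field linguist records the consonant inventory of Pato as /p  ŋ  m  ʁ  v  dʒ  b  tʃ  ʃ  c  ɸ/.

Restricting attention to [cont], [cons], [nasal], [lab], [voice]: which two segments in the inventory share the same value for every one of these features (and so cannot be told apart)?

On the given features, /c/ and /tʃ/ have an identical profile: [-continuant], [+consonantal], [-nasal], [-labial], [-voice]. No other two segments in the inventory coincide on all 5 features. (They do differ in [strident], [delayed release] and [dorsal], which are not among the given features.)

c, tʃ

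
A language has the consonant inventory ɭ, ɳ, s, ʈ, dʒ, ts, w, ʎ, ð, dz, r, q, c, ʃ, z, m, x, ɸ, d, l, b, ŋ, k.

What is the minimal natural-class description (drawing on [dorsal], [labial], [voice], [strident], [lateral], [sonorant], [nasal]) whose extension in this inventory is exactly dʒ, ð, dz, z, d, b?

/dʒ, ð, dz, z, d, b/ are all [−sonorant], [+voice], and no other segment in the inventory matches both values. Dropping any one of them over-generates: [+voice] alone would also admit /ɭ, ɳ, w, ʎ, …/; [−sonorant] alone would also admit /s, ʈ, ts, q, …/. No other single listed feature picks out exactly this set either, so fewer than two features will not do.

[−sonorant, +voice]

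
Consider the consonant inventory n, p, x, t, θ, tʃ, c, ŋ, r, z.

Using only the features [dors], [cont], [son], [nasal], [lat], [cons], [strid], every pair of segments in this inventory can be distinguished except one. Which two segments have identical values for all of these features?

t, p

On the given features, /t/ and /p/ have an identical profile: [−dorsal], [−continuant], [−sonorant], [−nasal], [−lateral], [+consonantal], [−strident]. No other two segments in the inventory coincide on all 7 features. (They do differ in [labial] and [coronal], which are not among the given features.)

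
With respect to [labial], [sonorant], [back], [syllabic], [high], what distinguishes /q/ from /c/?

[high], [back]

The two segments share [−labial], [−sonorant], [−syllabic]. The only features from the list on which they differ: /q/ is [−high] while /c/ is [+high]; /q/ is [+back] while /c/ is [−back].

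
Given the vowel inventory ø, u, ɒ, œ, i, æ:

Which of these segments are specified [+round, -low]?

ø, u, œ

Checking each segment against [+round], [-low]: /ø/ (mid front rounded tense vowel), /u/ (high back rounded tense vowel), /œ/ (mid front rounded lax vowel) satisfy every feature; every other segment in the inventory fails at least one.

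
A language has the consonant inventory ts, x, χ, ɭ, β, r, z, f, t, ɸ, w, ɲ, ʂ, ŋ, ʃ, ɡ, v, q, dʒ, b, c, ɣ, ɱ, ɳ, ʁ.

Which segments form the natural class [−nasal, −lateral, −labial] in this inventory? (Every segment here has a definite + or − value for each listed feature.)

First, the [−nasal] segments are /ts, x, χ, ɭ, β, r, z, f, t, ɸ, w, ʂ, ʃ, ɡ, v, q, dʒ, b, c, ɣ, ʁ/.
Among these, [−lateral] gives /ts, x, χ, β, r, z, f, t, ɸ, w, ʂ, ʃ, ɡ, v, q, dʒ, b, c, ɣ, ʁ/.
Among these, [−labial] leaves /ts, x, χ, r, z, t, ʂ, ʃ, ɡ, q, dʒ, c, ɣ, ʁ/.

ts, x, χ, r, z, t, ʂ, ʃ, ɡ, q, dʒ, c, ɣ, ʁ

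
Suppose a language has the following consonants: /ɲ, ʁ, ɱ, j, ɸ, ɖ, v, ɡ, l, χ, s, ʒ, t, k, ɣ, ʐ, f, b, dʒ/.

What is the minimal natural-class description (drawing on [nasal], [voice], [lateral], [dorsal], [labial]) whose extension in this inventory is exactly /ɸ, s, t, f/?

/ɸ, s, t, f/ are all [−voice], [−dorsal], and no other segment in the inventory matches both values. Dropping any one of them over-generates: [−dorsal] alone would also admit /ɱ, ɖ, v, l, …/; [−voice] alone would also admit /χ, k/. No other single listed feature picks out exactly this set either, so fewer than two features will not do.

[−voice, −dorsal]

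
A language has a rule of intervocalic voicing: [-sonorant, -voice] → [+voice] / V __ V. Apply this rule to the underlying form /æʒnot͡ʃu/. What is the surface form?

[æʒnod͡ʒu]

The only segment in the rule's environment that also matches [-sonorant, -voice] is /t͡ʃ/. Applying [+voice] turns the voiceless postalveolar affricate into /d͡ʒ/ (voiced postalveolar affricate), giving [æʒnod͡ʒu].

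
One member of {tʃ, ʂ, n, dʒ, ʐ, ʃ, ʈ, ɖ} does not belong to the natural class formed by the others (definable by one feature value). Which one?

n

The remaining segments after removing /n/ share [−anterior]; /n/ (alveolar nasal) is [+anterior]. For every other candidate removal, the leftover set fails to share any single feature value that the removed segment lacks.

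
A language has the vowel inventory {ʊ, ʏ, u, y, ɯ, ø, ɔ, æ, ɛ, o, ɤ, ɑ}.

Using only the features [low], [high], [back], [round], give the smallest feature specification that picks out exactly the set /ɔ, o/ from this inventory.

Every target segment is [-high], [+back], [+round]; each remaining inventory member fails at least one of these. Each conjunct is needed — [+back, +round] alone would also admit /ʊ, u/; [-high, +round] alone would also admit /ø/; [-high, +back] alone would also admit /ɤ, ɑ/ — and no other combination of two listed features has exactly this extension, so three is the minimum.

[-high, +back, +round]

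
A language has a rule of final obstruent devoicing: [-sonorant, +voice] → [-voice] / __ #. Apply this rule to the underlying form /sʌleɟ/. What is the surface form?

[sʌlec]

Only the final segment /ɟ/ is both word-final and matches the structural description. It is a voiced palatal stop, so [-sonorant, +voice] holds; changing it to [-voice] with all other features held fixed yields /c/ (voiceless palatal stop). No other segment meets both the structural description and the environment, so the output is [sʌlec].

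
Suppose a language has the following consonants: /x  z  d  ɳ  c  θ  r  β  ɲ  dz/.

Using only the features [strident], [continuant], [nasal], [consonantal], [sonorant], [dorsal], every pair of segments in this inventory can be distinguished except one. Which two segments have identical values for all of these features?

Both /θ/ and /β/ are [−strident], [+continuant], [−nasal], [+consonantal], [−sonorant], [−dorsal]. Since the list omits [voice], [labial] and [coronal] — which do distinguish the voiceless dental fricative from the voiced bilabial fricative — this pair collapses; all other pairs remain distinct.

θ, β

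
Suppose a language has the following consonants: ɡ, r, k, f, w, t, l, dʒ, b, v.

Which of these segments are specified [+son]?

The [+sonorant] segments here are /r, w, l/; the remaining /ɡ, k, f, t, dʒ, b, v/ are [-sonorant].

r, w, l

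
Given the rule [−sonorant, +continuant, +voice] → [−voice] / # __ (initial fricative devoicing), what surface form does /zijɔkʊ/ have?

[sijɔkʊ]

Only the initial segment /z/ is both word-initial and matches the structural description. It is a voiced alveolar fricative, so [−sonorant, +continuant, +voice] holds; changing it to [−voice] with all other features held fixed yields /s/ (voiceless alveolar fricative). No other segment meets both the structural description and the environment, so the output is [sijɔkʊ].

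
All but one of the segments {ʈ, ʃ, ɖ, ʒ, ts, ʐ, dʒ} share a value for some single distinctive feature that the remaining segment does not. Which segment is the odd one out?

ts

/ʒ, ɖ, dʒ, ʃ, ʐ, ʈ/ are all [−anterior], but /ts/ (voiceless alveolar affricate) is [+anterior]. No other single segment can be removed to leave a set sharing one feature value that the removed segment lacks, so /ts/ is the odd one out.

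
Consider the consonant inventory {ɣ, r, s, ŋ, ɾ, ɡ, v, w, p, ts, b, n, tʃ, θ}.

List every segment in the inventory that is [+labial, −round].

v, p, b

Checking each segment against [+labial], [−round]: /v/ (voiced labiodental fricative), /p/ (voiceless bilabial stop), /b/ (voiced bilabial stop) satisfy every feature; every other segment in the inventory fails at least one.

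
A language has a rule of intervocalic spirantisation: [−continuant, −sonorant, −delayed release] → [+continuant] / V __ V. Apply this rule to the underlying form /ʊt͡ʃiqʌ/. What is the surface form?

/q/ satisfies [−continuant, −sonorant, −delayed release] and sits in V __ V. The [+continuant] counterpart of the voiceless uvular stop is /χ/. Other segments in /ʊt͡ʃiqʌ/ either fail the structural description or are not in the environment, so the surface form is [ʊt͡ʃiχʌ].

[ʊt͡ʃiχʌ]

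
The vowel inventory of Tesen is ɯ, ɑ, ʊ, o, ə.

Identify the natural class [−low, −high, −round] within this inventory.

The [−low] segments are /ɯ, ʊ, o, ə/.
Intersecting with [−high] gives /o, ə/.
Of those, [−round] leaves /ə/.

ə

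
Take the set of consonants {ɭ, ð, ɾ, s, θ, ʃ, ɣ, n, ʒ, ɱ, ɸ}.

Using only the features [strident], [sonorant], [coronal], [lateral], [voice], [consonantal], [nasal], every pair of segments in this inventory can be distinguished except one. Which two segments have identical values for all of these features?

/s/ (voiceless alveolar fricative) and /ʃ/ (voiceless postalveolar fricative) are both [+strident], [−sonorant], [+coronal], [−lateral], [−voice], [+consonantal], [−nasal], so none of the listed features separates them. (They do differ in [anterior] and [distributed], which are not among the given features.) Every other pair in the inventory differs on at least one listed feature.

s, ʃ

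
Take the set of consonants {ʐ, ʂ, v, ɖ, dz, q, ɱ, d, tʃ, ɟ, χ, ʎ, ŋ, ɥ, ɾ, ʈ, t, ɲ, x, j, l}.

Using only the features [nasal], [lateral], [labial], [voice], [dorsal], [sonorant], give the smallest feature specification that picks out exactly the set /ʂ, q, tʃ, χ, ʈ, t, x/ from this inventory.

[−voice]

The target set is precisely the extension of [−voice] in this inventory.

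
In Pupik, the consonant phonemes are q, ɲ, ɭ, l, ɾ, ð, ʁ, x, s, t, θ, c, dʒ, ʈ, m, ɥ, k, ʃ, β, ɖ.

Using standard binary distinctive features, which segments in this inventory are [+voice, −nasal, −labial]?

ɭ, l, ɾ, ð, ʁ, dʒ, ɖ

Checking each segment against [+voice], [−nasal], [−labial]: /ɭ/ (retroflex lateral approximant), /l/ (alveolar lateral approximant), /ɾ/ (alveolar tap), /ð/ (voiced dental fricative), /ʁ/ (voiced uvular fricative), /dʒ/ (voiced postalveolar affricate), among others, satisfy every feature; every other segment in the inventory fails at least one.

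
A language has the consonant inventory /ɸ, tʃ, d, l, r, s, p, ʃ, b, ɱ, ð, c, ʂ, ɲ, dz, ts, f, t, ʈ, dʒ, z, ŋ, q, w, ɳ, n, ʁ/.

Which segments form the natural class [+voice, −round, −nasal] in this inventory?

Eliminate segments failing any feature: /ɸ, tʃ, s, p, ʃ, c, ʂ, ts, f, t, ʈ, q/ are [−voice]; /ɱ, ɲ, ŋ, ɳ, n/ are [+nasal]; /w/ is [+round]. The remaining /d, l, r, b, ð, dz, dʒ, z, ʁ/ satisfy [+voice], [−round], [−nasal].

d, l, r, b, ð, dz, dʒ, z, ʁ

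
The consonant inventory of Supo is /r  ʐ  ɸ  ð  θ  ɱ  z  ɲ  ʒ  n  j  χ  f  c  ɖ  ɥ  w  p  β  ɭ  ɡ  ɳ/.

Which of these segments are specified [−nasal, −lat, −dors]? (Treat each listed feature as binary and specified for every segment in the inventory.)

r, ʐ, ɸ, ð, θ, z, ʒ, f, ɖ, p, β

Checking each segment against [−nasal], [−lateral], [−dorsal]: /r/ (alveolar trill), /ʐ/ (voiced retroflex fricative), /ɸ/ (voiceless bilabial fricative), /ð/ (voiced dental fricative), /θ/ (voiceless dental fricative), /z/ (voiced alveolar fricative), among others, satisfy every feature; every other segment in the inventory fails at least one.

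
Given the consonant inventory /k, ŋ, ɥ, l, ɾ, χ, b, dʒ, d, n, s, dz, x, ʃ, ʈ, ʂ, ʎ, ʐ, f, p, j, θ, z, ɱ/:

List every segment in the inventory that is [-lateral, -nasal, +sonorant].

Checking each segment against [-lateral], [-nasal], [+sonorant]: /ɥ/ (labial-palatal glide), /ɾ/ (alveolar tap), /j/ (palatal glide) satisfy every feature; every other segment in the inventory fails at least one.

ɥ, ɾ, j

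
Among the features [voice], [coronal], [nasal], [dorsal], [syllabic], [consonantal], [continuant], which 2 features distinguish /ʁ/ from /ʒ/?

The two segments share [+voice], [−nasal], [−syllabic], [+consonantal], [+continuant]. The only features from the list on which they differ: /ʁ/ is [−coronal] while /ʒ/ is [+coronal]; /ʁ/ is [+dorsal] while /ʒ/ is [−dorsal].

[coronal], [dorsal]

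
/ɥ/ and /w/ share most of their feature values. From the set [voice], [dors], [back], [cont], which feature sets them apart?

The two segments share [+voice], [+dorsal], [+continuant]. The only feature from the list on which they differ: /ɥ/ is [−back] while /w/ is [+back].

[back]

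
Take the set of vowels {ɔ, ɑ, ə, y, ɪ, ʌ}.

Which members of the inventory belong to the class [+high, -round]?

Checking each segment against [+high], [-round]: /ɪ/ (high front unrounded lax vowel) satisfies every feature; every other segment in the inventory fails at least one.

ɪ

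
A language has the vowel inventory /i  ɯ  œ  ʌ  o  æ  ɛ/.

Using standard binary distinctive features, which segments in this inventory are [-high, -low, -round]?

ʌ, ɛ

Checking each segment against [-high], [-low], [-round]: /ʌ/ (mid back unrounded lax vowel), /ɛ/ (mid front unrounded lax vowel) satisfy every feature; every other segment in the inventory fails at least one.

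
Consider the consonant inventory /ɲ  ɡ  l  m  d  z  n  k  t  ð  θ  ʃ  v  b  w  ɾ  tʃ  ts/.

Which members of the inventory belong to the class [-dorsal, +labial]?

m, v, b

Checking each segment against [-dorsal], [+labial]: /m/ (bilabial nasal), /v/ (voiced labiodental fricative), /b/ (voiced bilabial stop) satisfy every feature; every other segment in the inventory fails at least one.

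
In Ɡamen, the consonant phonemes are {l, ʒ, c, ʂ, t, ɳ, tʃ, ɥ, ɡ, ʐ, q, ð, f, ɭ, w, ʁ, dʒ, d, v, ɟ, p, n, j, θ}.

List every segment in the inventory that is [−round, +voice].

l, ʒ, ɳ, ɡ, ʐ, ð, ɭ, ʁ, dʒ, d, v, ɟ, n, j

Checking each segment against [−round], [+voice]: /l/ (alveolar lateral approximant), /ʒ/ (voiced postalveolar fricative), /ɳ/ (retroflex nasal), /ɡ/ (voiced velar stop), /ʐ/ (voiced retroflex fricative), /ð/ (voiced dental fricative), among others, satisfy every feature; every other segment in the inventory fails at least one.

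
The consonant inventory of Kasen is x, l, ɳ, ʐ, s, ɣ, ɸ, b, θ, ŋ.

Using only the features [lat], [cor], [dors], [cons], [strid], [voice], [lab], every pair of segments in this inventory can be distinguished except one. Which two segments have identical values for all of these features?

ŋ, ɣ

Both /ŋ/ and /ɣ/ are [−lateral], [−coronal], [+dorsal], [+consonantal], [−strident], [+voice], [−labial]. Since the list omits [sonorant], [nasal] and [continuant] — which do distinguish the velar nasal from the voiced velar fricative — this pair collapses; all other pairs remain distinct.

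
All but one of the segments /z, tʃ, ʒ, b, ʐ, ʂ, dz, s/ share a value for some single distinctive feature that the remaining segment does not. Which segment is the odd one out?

The remaining segments after removing /b/ share [+strident]; /b/ (voiced bilabial stop) is [−strident]. For every other candidate removal, the leftover set fails to share any single feature value that the removed segment lacks.

b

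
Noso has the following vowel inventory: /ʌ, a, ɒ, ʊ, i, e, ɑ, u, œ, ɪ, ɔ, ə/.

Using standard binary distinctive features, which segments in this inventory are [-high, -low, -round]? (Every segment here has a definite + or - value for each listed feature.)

First, the [-high] segments are /ʌ, a, ɒ, e, ɑ, œ, ɔ, ə/.
Of those, [-low] gives /ʌ, e, œ, ɔ, ə/.
Within that set, [-round] leaves /ʌ, e, ə/.

ʌ, e, ə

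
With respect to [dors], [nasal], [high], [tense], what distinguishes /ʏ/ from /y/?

[tense]

/ʏ/ (high front rounded lax vowel) and /y/ (high front rounded tense vowel) agree on [+dorsal], [−nasal], [+high]. They differ on [tense] (/ʏ/ [−], /y/ [+]).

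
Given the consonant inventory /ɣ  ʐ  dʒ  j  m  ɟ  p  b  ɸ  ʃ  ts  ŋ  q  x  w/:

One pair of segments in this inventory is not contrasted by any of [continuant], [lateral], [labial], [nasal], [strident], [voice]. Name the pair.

Both /j/ and /ɣ/ are [+continuant], [−lateral], [−labial], [−nasal], [−strident], [+voice]. Since the list omits [sonorant] and [back] — which do distinguish the palatal glide from the voiced velar fricative — this pair collapses; all other pairs remain distinct.

j, ɣ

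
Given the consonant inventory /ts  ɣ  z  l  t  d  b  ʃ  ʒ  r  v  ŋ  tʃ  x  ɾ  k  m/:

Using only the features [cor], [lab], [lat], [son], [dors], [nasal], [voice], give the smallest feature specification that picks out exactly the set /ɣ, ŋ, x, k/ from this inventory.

The target set is precisely the extension of [+dorsal] in this inventory.

[+dors]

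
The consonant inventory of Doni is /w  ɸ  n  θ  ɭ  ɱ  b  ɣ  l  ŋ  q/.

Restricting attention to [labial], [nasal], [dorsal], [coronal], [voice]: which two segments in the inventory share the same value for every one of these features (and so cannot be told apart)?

l, ɭ

Both /l/ and /ɭ/ are [-labial], [-nasal], [-dorsal], [+coronal], [+voice]. Since the list omits [anterior] — which does distinguish the alveolar lateral approximant from the retroflex lateral approximant — this pair collapses; all other pairs remain distinct.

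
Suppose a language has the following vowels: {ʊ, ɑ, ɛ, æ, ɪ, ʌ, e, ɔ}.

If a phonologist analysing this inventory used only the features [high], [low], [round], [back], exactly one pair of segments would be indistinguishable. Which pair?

ɛ, e

Both /ɛ/ and /e/ are [-high], [-low], [-round], [-back]. Since the list omits [tense] — which does distinguish the mid front unrounded lax vowel from the mid front unrounded tense vowel — this pair collapses; all other pairs remain distinct.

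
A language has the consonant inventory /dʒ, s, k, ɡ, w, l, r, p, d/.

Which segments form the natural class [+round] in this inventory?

The feature [round] marks segments produced with lip rounding. In this inventory /w/ has that property, so it is [+round]; /dʒ, s, k, ɡ, l, r, p, d/ are [−round].

w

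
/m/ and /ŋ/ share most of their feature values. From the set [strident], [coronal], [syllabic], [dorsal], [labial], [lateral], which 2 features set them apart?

[labial], [dorsal]

/m/ (bilabial nasal) and /ŋ/ (velar nasal) agree on [-strident], [-coronal], [-syllabic], [-lateral]. They differ on [labial] (/m/ [+], /ŋ/ [-]), [dorsal] (/m/ [-], /ŋ/ [+]).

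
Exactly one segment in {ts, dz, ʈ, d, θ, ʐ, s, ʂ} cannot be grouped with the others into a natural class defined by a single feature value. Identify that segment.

θ

[distributed] groups all but one: /ʈ, s, d, dz, ts, ʐ, ʂ/ share [−distributed] while /θ/ (voiceless dental fricative) alone is [+distributed]. Removing any other segment would not leave a single-feature class that excludes it.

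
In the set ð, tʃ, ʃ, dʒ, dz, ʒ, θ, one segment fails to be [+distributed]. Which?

dz

/dz/ is the voiced alveolar affricate, which is [-distributed]; the rest — /θ, ð, ʃ, ʒ, tʃ, dʒ/ — are [+distributed].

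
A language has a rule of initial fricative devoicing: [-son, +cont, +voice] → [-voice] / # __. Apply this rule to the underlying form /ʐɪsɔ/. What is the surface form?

[ʂɪsɔ]

The only segment in the rule's environment that also matches [-son, +cont, +voice] is /ʐ/. Applying [-voice] turns the voiced retroflex fricative into /ʂ/ (voiceless retroflex fricative), giving [ʂɪsɔ].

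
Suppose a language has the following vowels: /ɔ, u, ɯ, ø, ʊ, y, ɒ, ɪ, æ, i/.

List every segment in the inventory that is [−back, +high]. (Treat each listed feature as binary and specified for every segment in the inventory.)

Checking each segment against [−back], [+high]: /y/ (high front rounded tense vowel), /ɪ/ (high front unrounded lax vowel), /i/ (high front unrounded tense vowel) satisfy every feature; every other segment in the inventory fails at least one.

y, ɪ, i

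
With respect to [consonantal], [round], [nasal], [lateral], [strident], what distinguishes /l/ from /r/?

[lateral]

/l/ is the alveolar lateral approximant and /r/ is the alveolar trill. Both are [+consonantal], [-round], [-nasal], [-strident]. /l/ is [+lateral] while /r/ is [-lateral], so the distinguishing feature is [lateral].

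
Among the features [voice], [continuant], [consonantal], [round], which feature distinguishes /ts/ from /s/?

[continuant]

/ts/ (voiceless alveolar affricate) and /s/ (voiceless alveolar fricative) agree on [−voice], [+consonantal], [−round]. They differ on [continuant] (/ts/ [−], /s/ [+]).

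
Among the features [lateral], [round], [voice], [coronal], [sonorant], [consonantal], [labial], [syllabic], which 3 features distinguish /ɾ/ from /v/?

/ɾ/ is the alveolar tap and /v/ is the voiced labiodental fricative. Both are [−lateral], [−round], [+voice], [+consonantal], [−syllabic]. /ɾ/ is [+sonorant] while /v/ is [−sonorant]; /ɾ/ is [−labial] while /v/ is [+labial]; /ɾ/ is [+coronal] while /v/ is [−coronal], so the distinguishing features are [sonorant], [labial], [coronal].

[sonorant], [labial], [coronal]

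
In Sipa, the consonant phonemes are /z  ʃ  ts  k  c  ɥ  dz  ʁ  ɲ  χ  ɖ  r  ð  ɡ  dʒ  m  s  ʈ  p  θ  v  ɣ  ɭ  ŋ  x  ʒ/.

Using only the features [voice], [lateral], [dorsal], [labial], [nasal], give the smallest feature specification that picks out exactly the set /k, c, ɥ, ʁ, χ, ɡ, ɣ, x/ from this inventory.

[-nasal, +dorsal]

The class [-nasal], [+dorsal] has exactly /k, c, ɥ, ʁ, χ, ɡ, ɣ, x/ as its extension in this inventory. No smaller conjunction from the listed features achieves this: [+dorsal] alone would also admit /ɲ, ŋ/; [-nasal] alone would also admit /z, ʃ, ts, dz, …/; and checking the remaining single features turns up none with this extension.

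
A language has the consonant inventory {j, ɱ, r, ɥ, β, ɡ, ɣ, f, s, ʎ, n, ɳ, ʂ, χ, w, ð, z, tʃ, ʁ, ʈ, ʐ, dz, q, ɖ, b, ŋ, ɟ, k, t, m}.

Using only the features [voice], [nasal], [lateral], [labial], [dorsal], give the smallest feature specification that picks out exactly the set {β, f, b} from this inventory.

/β, f, b/ are all [−nasal], [+labial], [−dorsal], and no other segment in the inventory matches all three values. Dropping any one of them over-generates: [+labial, −dorsal] alone would also admit /ɱ, m/; [−nasal, −dorsal] alone would also admit /r, s, ʂ, ð, …/; [−nasal, +labial] alone would also admit /ɥ, w/. No other combination of two listed features picks out exactly this set either, so fewer than three features will not do.

[−nasal, +labial, −dorsal]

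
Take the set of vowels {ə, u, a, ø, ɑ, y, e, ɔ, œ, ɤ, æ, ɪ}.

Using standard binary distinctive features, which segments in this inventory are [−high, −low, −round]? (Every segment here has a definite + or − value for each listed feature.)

ə, e, ɤ

Eliminate segments failing any feature: /u, y, ɪ/ are [+high]; /a, ɑ, æ/ are [+low]; /ø, ɔ, œ/ are [+round]. The remaining /ə, e, ɤ/ satisfy [−high], [−low], [−round].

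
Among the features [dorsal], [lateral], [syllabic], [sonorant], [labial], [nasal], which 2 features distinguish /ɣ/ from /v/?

The two segments share [-lateral], [-syllabic], [-sonorant], [-nasal]. The only features from the list on which they differ: /ɣ/ is [-labial] while /v/ is [+labial]; /ɣ/ is [+dorsal] while /v/ is [-dorsal].

[labial], [dorsal]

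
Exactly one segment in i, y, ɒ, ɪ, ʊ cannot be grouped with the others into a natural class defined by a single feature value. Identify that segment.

ɒ

[high] (equivalently [low]) groups all but one: /i, y, ɪ, ʊ/ share [+high] while /ɒ/ (low back rounded vowel) alone is [−high]. Removing any other segment would not leave a single-feature class that excludes it.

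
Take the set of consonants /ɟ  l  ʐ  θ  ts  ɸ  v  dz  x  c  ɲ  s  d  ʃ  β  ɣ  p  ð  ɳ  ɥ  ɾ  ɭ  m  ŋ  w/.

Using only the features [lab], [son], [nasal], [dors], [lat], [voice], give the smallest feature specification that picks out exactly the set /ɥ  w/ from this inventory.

/ɥ, w/ are all [+labial], [+dorsal], and no other segment in the inventory matches both values. Dropping any one of them over-generates: [+dorsal] alone would also admit /ɟ, x, c, ɲ, …/; [+labial] alone would also admit /ɸ, v, β, p, …/. No other single listed feature picks out exactly this set either, so fewer than two features will not do.

[+lab, +dors]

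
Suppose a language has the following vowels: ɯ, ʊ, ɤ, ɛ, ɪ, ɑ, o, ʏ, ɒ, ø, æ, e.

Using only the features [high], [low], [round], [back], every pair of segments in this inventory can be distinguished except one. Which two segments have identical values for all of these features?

e, ɛ

On the given features, /e/ and /ɛ/ have an identical profile: [-high], [-low], [-round], [-back]. No other two segments in the inventory coincide on all 4 features. (They do differ in [tense], which is not among the given features.)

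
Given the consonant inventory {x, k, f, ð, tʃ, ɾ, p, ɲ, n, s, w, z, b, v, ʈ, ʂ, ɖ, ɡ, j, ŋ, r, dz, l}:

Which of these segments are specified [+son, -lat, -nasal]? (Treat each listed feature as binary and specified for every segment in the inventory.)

First, the [+sonorant] segments are /ɾ, ɲ, n, w, j, ŋ, r, l/.
Of those, [-lateral] gives /ɾ, ɲ, n, w, j, ŋ, r/.
Of those, [-nasal] leaves /ɾ, w, j, r/.

ɾ, w, j, r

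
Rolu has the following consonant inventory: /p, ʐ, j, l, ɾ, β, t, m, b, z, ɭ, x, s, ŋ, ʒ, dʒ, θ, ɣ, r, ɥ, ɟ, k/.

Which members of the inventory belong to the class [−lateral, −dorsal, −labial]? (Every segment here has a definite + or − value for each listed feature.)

ʐ, ɾ, t, z, s, ʒ, dʒ, θ, r

Eliminate segments failing any feature: /p, β, m, b/ are [+labial]; /j, x, ŋ, ɣ, ɥ, ɟ, k/ are [+dorsal]; /l, ɭ/ are [+lateral]. The remaining /ʐ, ɾ, t, z, s, ʒ, dʒ, θ, r/ satisfy [−lateral], [−dorsal], [−labial].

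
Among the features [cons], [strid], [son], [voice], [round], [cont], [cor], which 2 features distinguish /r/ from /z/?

/r/ (alveolar trill) and /z/ (voiced alveolar fricative) agree on [+consonantal], [+voice], [-round], [+continuant], [+coronal]. They differ on [sonorant] (/r/ [+], /z/ [-]), [strident] (/r/ [-], /z/ [+]).

[sonorant], [strident]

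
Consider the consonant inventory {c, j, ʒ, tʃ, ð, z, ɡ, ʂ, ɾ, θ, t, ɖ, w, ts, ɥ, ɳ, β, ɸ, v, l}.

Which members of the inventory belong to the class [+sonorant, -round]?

j, ɾ, ɳ, l

Eliminate segments failing any feature: /c, ʒ, tʃ, ð, z, ɡ, ʂ, θ, t, ɖ, ts, β, ɸ, v/ are [-sonorant]; /w, ɥ/ are [+round]. The remaining /j, ɾ, ɳ, l/ satisfy [+sonorant], [-round].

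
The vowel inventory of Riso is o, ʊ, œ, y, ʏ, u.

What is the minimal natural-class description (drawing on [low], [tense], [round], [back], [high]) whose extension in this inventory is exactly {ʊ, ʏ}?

The class [+high], [-tense] has exactly /ʊ, ʏ/ as its extension in this inventory. No smaller conjunction from the listed features achieves this: [-tense] alone would also admit /œ/; [+high] alone would also admit /y, u/; and checking the remaining single features turns up none with this extension.

[+high, -tense]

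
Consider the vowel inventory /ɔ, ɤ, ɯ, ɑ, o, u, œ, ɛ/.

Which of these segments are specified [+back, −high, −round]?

Checking each segment against [+back], [−high], [−round]: /ɤ/ (mid back unrounded tense vowel), /ɑ/ (low back unrounded vowel) satisfy every feature; every other segment in the inventory fails at least one.

ɤ, ɑ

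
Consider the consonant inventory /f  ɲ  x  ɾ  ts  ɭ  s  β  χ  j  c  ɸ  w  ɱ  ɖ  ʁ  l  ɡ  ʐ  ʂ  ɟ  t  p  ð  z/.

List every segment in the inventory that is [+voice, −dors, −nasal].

ɾ, ɭ, β, ɖ, l, ʐ, ð, z

First, the [+voice] segments are /ɲ, ɾ, ɭ, β, j, w, ɱ, ɖ, ʁ, l, ɡ, ʐ, ɟ, ð, z/.
Intersecting with [−dorsal] gives /ɾ, ɭ, β, ɱ, ɖ, l, ʐ, ð, z/.
Among these, [−nasal] leaves /ɾ, ɭ, β, ɖ, l, ʐ, ð, z/.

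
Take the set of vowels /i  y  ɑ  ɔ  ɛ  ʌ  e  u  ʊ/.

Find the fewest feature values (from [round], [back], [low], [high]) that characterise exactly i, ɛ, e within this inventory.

The class [-back], [-round] has exactly /i, ɛ, e/ as its extension in this inventory. No smaller conjunction from the listed features achieves this: [-round] alone would also admit /ɑ, ʌ/; [-back] alone would also admit /y/; and checking the remaining single features turns up none with this extension.

[-back, -round]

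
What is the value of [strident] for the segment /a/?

[−strident]

/a/ is the low unrounded vowel. The feature [strident] marks segments high-amplitude, high-frequency frication (the sibilants); /a/ lacks this property, so it is [−strident].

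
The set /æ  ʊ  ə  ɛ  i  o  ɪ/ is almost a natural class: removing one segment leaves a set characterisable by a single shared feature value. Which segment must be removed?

/i, o, ɛ, ɪ, ə, ʊ/ are all [-low], but /æ/ (low front unrounded vowel) is [+low]. No other single segment can be removed to leave a set sharing one feature value that the removed segment lacks, so /æ/ is the odd one out.

æ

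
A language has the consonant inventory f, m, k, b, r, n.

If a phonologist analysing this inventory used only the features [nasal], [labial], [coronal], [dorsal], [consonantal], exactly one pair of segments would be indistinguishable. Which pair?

b, f

On the given features, /b/ and /f/ have an identical profile: [−nasal], [+labial], [−coronal], [−dorsal], [+consonantal]. No other two segments in the inventory coincide on all 5 features. (They do differ in [voice] and [continuant], which are not among the given features.)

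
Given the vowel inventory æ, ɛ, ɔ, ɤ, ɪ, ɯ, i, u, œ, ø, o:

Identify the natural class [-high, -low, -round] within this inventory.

ɛ, ɤ

Checking each segment against [-high], [-low], [-round]: /ɛ/ (mid front unrounded lax vowel), /ɤ/ (mid back unrounded tense vowel) satisfy every feature; every other segment in the inventory fails at least one.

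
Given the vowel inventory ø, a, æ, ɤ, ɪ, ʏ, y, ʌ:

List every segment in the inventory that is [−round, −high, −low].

ɤ, ʌ

Checking each segment against [−round], [−high], [−low]: /ɤ/ (mid back unrounded tense vowel), /ʌ/ (mid back unrounded lax vowel) satisfy every feature; every other segment in the inventory fails at least one.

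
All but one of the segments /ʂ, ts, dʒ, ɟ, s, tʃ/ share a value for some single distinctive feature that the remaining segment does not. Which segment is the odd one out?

The remaining segments after removing /ɟ/ share [+strident]; /ɟ/ (voiced palatal stop) is [−strident]. For every other candidate removal, the leftover set fails to share any single feature value that the removed segment lacks.

ɟ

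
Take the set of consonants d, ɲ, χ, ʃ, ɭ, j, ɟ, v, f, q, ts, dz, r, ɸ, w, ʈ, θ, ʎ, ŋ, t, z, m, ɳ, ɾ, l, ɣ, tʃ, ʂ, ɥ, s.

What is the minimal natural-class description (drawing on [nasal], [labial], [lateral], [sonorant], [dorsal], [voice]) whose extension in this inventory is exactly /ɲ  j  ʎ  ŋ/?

/ɲ, j, ʎ, ŋ/ are all [+sonorant], [−labial], [+dorsal], and no other segment in the inventory matches all three values. Dropping any one of them over-generates: [−labial, +dorsal] alone would also admit /χ, ɟ, q, ɣ/; [+sonorant, +dorsal] alone would also admit /w, ɥ/; [+sonorant, −labial] alone would also admit /ɭ, r, ɳ, ɾ, …/. No other combination of two listed features picks out exactly this set either, so fewer than three features will not do.

[+sonorant, −labial, +dorsal]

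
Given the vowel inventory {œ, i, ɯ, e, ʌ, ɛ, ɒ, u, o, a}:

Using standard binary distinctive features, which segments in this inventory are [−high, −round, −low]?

Eliminate segments failing any feature: /œ, ɒ, o/ are [+round]; /i, ɯ, u/ are [+high]; /a/ is [+low]. The remaining /e, ʌ, ɛ/ satisfy [−high], [−round], [−low].

e, ʌ, ɛ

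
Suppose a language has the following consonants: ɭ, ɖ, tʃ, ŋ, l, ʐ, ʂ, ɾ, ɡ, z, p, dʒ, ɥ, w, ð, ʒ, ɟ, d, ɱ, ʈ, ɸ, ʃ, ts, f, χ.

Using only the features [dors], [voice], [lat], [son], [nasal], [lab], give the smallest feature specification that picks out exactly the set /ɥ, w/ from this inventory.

/ɥ, w/ are all [+labial], [+dorsal], and no other segment in the inventory matches both values. Dropping any one of them over-generates: [+dorsal] alone would also admit /ŋ, ɡ, ɟ, χ/; [+labial] alone would also admit /p, ɱ, ɸ, f/. No other single listed feature picks out exactly this set either, so fewer than two features will not do.

[+lab, +dors]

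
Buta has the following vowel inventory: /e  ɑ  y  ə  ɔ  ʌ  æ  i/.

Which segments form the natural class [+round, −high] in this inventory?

ɔ

Eliminate segments failing any feature: /e, ɑ, ə, ʌ, æ, i/ are [−round]; /y/ is [+high]. The remaining /ɔ/ satisfy [+round], [−high].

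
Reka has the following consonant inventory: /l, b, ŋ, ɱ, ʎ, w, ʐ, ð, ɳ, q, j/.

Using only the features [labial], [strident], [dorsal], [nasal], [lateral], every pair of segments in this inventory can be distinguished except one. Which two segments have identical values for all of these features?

/j/ (palatal glide) and /q/ (voiceless uvular stop) are both [-labial], [-strident], [+dorsal], [-nasal], [-lateral], so none of the listed features separates them. (They do differ in [sonorant], [voice], [continuant], [high] and [back], which are not among the given features.) Every other pair in the inventory differs on at least one listed feature.

j, q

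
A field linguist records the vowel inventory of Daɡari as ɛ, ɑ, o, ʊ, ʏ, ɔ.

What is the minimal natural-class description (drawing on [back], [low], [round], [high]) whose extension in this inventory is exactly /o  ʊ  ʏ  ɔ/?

The target set is precisely the extension of [+round] in this inventory.

[+round]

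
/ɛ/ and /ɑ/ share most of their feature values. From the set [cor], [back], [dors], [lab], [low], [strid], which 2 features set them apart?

[low], [back]

/ɛ/ (mid front unrounded lax vowel) and /ɑ/ (low back unrounded vowel) agree on [−coronal], [+dorsal], [−labial], [−strident]. They differ on [low] (/ɛ/ [−], /ɑ/ [+]), [back] (/ɛ/ [−], /ɑ/ [+]).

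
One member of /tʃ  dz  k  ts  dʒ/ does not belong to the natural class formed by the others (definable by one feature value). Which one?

k

/ts, dz, dʒ, tʃ/ are all [+delayed release], but /k/ (voiceless velar stop) is [−delayed release]. No other single segment can be removed to leave a set sharing one feature value that the removed segment lacks, so /k/ is the odd one out.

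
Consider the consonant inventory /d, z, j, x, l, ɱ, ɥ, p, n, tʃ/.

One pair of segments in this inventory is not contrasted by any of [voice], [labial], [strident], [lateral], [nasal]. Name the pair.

Both /j/ and /d/ are [+voice], [−labial], [−strident], [−lateral], [−nasal]. Since the list omits [sonorant], [continuant] and [dorsal] — which do distinguish the palatal glide from the voiced alveolar stop — this pair collapses; all other pairs remain distinct.

j, d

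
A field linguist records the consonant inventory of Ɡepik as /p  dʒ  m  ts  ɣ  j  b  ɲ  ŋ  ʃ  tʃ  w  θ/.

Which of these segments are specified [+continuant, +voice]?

Eliminate segments failing any feature: /p, dʒ, m, ts, b, ɲ, ŋ, tʃ/ are [−continuant]; /ʃ, θ/ are [−voice]. The remaining /ɣ, j, w/ satisfy [+continuant], [+voice].

ɣ, j, w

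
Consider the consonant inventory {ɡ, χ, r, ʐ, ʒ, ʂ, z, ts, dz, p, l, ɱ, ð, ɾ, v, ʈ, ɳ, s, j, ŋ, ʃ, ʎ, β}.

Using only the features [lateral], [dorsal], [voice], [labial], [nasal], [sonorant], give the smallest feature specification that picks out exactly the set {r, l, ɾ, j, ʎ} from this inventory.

[+sonorant, -nasal]

/r, l, ɾ, j, ʎ/ are all [+sonorant], [-nasal], and no other segment in the inventory matches both values. Dropping any one of them over-generates: [-nasal] alone would also admit /ɡ, χ, ʐ, ʒ, …/; [+sonorant] alone would also admit /ɱ, ɳ, ŋ/. No other single listed feature picks out exactly this set either, so fewer than two features will not do.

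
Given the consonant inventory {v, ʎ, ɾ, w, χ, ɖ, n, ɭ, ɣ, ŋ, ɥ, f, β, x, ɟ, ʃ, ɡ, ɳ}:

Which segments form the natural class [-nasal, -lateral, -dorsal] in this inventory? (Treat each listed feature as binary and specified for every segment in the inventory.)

v, ɾ, ɖ, f, β, ʃ

Checking each segment against [-nasal], [-lateral], [-dorsal]: /v/ (voiced labiodental fricative), /ɾ/ (alveolar tap), /ɖ/ (voiced retroflex stop), /f/ (voiceless labiodental fricative), /β/ (voiced bilabial fricative), /ʃ/ (voiceless postalveolar fricative) satisfy every feature; every other segment in the inventory fails at least one.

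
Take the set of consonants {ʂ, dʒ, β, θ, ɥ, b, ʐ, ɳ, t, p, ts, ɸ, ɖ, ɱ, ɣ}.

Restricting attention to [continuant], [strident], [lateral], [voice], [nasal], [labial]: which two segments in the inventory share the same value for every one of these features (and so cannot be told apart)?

Both /ɥ/ and /β/ are [+continuant], [−strident], [−lateral], [+voice], [−nasal], [+labial]. Since the list omits [sonorant], [round] and [dorsal] — which do distinguish the labial-palatal glide from the voiced bilabial fricative — this pair collapses; all other pairs remain distinct.

ɥ, β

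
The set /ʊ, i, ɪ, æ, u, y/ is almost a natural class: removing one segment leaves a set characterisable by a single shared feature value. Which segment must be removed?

/y, i, ɪ, ʊ, u/ are all [+high], but /æ/ (low front unrounded vowel) is [−high]. No other single segment can be removed to leave a set sharing one feature value that the removed segment lacks, so /æ/ is the odd one out.

æ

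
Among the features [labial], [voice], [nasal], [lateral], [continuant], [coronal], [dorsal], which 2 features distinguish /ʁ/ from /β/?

The two segments share [+voice], [−nasal], [−lateral], [+continuant], [−coronal]. The only features from the list on which they differ: /ʁ/ is [−labial] while /β/ is [+labial]; /ʁ/ is [+dorsal] while /β/ is [−dorsal].

[labial], [dorsal]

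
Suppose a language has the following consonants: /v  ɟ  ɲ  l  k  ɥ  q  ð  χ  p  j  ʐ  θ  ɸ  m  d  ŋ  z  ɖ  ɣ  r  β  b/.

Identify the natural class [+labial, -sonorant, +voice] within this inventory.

Checking each segment against [+labial], [-sonorant], [+voice]: /v/ (voiced labiodental fricative), /β/ (voiced bilabial fricative), /b/ (voiced bilabial stop) satisfy every feature; every other segment in the inventory fails at least one.

v, β, b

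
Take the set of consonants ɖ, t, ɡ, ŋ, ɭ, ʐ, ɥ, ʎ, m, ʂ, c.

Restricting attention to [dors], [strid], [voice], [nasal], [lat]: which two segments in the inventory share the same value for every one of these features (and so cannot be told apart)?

ɡ, ɥ

/ɡ/ (voiced velar stop) and /ɥ/ (labial-palatal glide) are both [+dorsal], [−strident], [+voice], [−nasal], [−lateral], so none of the listed features separates them. (They do differ in [sonorant], [continuant], [labial], [round] and [back], which are not among the given features.) Every other pair in the inventory differs on at least one listed feature.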